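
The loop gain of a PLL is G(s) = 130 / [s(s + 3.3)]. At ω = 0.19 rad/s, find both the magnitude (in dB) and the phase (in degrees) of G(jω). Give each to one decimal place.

|G| = 46.3 dB, ∠G = -93.3°

|j0.19 + 3.3| = √(0.19² + 3.3²) = 3.305
|j0.19| = 0.19
|G(j0.19)| = 130 / (3.305 × 0.19) = 206.99
20 log₁₀(206.99) = 46.32 dB
∠(j0.19 + 3.3) = arctan(0.19/3.3) = 3.30°
∠(j0.19) = 90.00°
∠G(j0.19) = − (3.30° + 90.00°) = -93.30°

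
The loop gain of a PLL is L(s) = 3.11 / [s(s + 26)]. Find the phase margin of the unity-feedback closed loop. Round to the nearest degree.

Gain crossover: |L(jω)| = 1 at ω ≈ 0.12 rad s⁻¹.
∠L(j0.12) = −90° − arctan(0.12/26) ≈ -90.26°
PM = 180° + (-90.26°) = 89.74°

90°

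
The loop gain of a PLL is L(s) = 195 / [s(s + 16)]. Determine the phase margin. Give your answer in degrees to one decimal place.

57.3 deg

Gain crossover: |L(jω)| = 1 at ω ≈ 10.3 rad s⁻¹.
∠L(j10.3) = −90° − arctan(10.3/16) ≈ -122.67°
PM = 180° + (-122.67°) = 57.33°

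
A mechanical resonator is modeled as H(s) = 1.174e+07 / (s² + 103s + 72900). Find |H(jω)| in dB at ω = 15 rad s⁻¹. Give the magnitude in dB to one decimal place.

44.2 dB

|(j15)² + 103(j15) + 72900| = |72675 + j1545| = 7.269e+04
|H(j15)| = 1.174e+07 / 7.269e+04 = 161.5
20 log₁₀(161.5) = 44.16 dB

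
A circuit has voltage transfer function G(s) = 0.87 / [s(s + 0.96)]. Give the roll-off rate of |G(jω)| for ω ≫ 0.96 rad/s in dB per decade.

With 0 zeros and 2 poles, the high-frequency asymptotic slope is 20 × (0 − 2) = -40 dB/decade.

-40 dB/decade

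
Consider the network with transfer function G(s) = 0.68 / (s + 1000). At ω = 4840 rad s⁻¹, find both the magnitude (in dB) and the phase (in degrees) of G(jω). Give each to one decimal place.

|G| = -77.2 dB, ∠G = -78.3°

|j4840 + 1000| = √(4840² + 1000²) = 4942
|G(j4840)| = 0.68 / 4942 = 0.00013759
20 log₁₀(0.00013759) = -77.23 dB
∠(j4840 + 1000) = arctan(4840/1000) = 78.33°
∠G(j4840) = −78.33° = -78.33°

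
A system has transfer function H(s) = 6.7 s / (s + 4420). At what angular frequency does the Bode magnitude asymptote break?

4420 rad s⁻¹

The single real pole at s = −4420 gives a corner at ω = 4420 rad s⁻¹.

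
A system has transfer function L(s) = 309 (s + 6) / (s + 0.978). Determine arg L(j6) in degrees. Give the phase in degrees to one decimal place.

-35.7°

∠(j6 + 6) = arctan(6/6) = 45.00°
∠(j6 + 0.978) = arctan(6/0.978) = 80.74°
∠L(j6) = 45.00° − 80.74° = -35.74°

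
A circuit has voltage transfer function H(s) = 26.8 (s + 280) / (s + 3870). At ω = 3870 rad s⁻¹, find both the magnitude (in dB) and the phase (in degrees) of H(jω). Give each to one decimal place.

|j3870 + 280| = √(3870² + 280²) = 3880
|j3870 + 3870| = √(3870² + 3870²) = 5473
|H(j3870)| = 26.8 × 3880 / 5473 = 19
20 log₁₀(19) = 25.58 dB
∠(j3870 + 280) = arctan(3870/280) = 85.86°
∠(j3870 + 3870) = arctan(3870/3870) = 45.00°
∠H(j3870) = 85.86° − 45.00° = 40.86°

|H| = 25.6 dB, ∠H = 40.9 deg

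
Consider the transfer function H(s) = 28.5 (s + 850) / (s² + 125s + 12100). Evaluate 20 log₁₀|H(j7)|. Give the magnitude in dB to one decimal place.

|j7 + 850| = √(7² + 850²) = 850
|(j7)² + 125(j7) + 12100| = |12051 + j875| = 1.208e+04
|H(j7)| = 28.5 × 850 / 1.208e+04 = 2.005
20 log₁₀(2.005) = 6.04 dB

6.0 dB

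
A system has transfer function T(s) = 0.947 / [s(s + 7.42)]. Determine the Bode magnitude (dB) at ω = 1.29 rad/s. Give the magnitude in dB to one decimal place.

|j1.29 + 7.42| = √(1.29² + 7.42²) = 7.531
|j1.29| = 1.29
|T(j1.29)| = 0.947 / (7.531 × 1.29) = 0.097474
20 log₁₀(0.097474) = -20.22 dB

-20.2 dB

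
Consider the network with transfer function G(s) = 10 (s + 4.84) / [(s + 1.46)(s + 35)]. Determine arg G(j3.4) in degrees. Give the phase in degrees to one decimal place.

-37.2°

∠(j3.4 + 4.84) = arctan(3.4/4.84) = 35.09°
∠(j3.4 + 1.46) = arctan(3.4/1.46) = 66.76°
∠(j3.4 + 35) = arctan(3.4/35) = 5.55°
∠G(j3.4) = 35.09° − (66.76° + 5.55°) = -37.22°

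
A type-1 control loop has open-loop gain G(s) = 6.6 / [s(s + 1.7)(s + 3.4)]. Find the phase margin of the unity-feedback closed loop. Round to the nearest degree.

Gain crossover: |G(jω)| = 1 at ω ≈ 0.958 rad/s.
∠G(j0.958) = −90° − arctan(0.958/1.7) − arctan(0.958/3.4) ≈ -135.12°
PM = 180° + (-135.12°) = 44.88°

45°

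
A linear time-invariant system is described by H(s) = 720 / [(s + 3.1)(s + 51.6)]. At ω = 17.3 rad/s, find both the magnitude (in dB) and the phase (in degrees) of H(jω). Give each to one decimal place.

|H| = -2.5 dB, ∠H = -98.4 deg

|j17.3 + 3.1| = √(17.3² + 3.1²) = 17.58
|j17.3 + 51.6| = √(17.3² + 51.6²) = 54.42
|H(j17.3)| = 720 / (17.58 × 54.42) = 0.75273
20 log₁₀(0.75273) = -2.47 dB
∠(j17.3 + 3.1) = arctan(17.3/3.1) = 79.84°
∠(j17.3 + 51.6) = arctan(17.3/51.6) = 18.53°
∠H(j17.3) = − (79.84° + 18.53°) = -98.38°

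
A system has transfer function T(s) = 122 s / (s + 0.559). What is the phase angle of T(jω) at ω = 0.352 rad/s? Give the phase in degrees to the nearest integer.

58°

∠(j0.352) = 90.00°
∠(j0.352 + 0.559) = arctan(0.352/0.559) = 32.20°
∠T(j0.352) = 90.00° − 32.20° = 57.80°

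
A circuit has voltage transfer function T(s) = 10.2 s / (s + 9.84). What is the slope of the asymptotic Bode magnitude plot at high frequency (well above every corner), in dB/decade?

With 1 zero and 1 pole, the high-frequency asymptotic slope is 20 × (1 − 1) = 0 dB/decade.

0 dB/decade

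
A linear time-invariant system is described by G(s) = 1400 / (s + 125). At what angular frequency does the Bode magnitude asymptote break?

125 rad/s

The single real pole at s = −125 gives a corner at ω = 125 rad/s.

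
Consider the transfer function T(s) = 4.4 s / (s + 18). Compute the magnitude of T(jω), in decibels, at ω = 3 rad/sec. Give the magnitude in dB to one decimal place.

-2.8 dB

|j3| = 3
|j3 + 18| = √(3² + 18²) = 18.25
|T(j3)| = 4.4 × 3 / 18.25 = 0.72336
20 log₁₀(0.72336) = -2.81 dB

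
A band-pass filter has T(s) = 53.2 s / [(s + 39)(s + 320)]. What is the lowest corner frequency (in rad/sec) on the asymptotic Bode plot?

Break frequencies occur at each pole and zero magnitude: 39 rad/sec, 320 rad/sec.
The lowest is 39 rad/sec.

39 rad/sec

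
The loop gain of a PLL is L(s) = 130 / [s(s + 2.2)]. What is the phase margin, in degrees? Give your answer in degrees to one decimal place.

Gain crossover: |L(jω)| = 1 at ω ≈ 11.3 rad/sec.
∠L(j11.3) = −90° − arctan(11.3/2.2) ≈ -168.98°
PM = 180° + (-168.98°) = 11.02°

11.0°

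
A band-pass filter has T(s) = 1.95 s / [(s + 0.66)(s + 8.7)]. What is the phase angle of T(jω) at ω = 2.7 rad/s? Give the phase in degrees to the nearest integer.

∠(j2.7) = 90.00°
∠(j2.7 + 0.66) = arctan(2.7/0.66) = 76.26°
∠(j2.7 + 8.7) = arctan(2.7/8.7) = 17.24°
∠T(j2.7) = 90.00° − (76.26° + 17.24°) = -3.51°

-4°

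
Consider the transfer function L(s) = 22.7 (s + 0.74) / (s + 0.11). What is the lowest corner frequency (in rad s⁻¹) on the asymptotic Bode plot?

Break frequencies occur at each pole and zero magnitude: 0.11 rad s⁻¹, 0.74 rad s⁻¹.
The lowest is 0.11 rad s⁻¹.

0.11 rad s⁻¹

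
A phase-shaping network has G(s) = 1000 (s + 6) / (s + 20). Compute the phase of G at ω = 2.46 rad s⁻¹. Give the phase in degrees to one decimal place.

∠(j2.46 + 6) = arctan(2.46/6) = 22.29°
∠(j2.46 + 20) = arctan(2.46/20) = 7.01°
∠G(j2.46) = 22.29° − 7.01° = 15.28°

15.3°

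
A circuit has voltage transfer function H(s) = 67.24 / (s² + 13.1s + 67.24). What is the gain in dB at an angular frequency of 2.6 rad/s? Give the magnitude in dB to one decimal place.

|(j2.6)² + 13.1(j2.6) + 67.24| = |60.48 + j34.06| = 69.41
|H(j2.6)| = 67.24 / 69.41 = 0.96872
20 log₁₀(0.96872) = -0.28 dB

-0.3 dB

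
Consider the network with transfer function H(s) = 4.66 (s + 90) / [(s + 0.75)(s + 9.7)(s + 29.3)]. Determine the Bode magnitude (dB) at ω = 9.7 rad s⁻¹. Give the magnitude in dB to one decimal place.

|j9.7 + 90| = √(9.7² + 90²) = 90.52
|j9.7 + 0.75| = √(9.7² + 0.75²) = 9.729
|j9.7 + 9.7| = √(9.7² + 9.7²) = 13.72
|j9.7 + 29.3| = √(9.7² + 29.3²) = 30.86
|H(j9.7)| = 4.66 × 90.52 / (9.729 × 13.72 × 30.86) = 0.10241
20 log₁₀(0.10241) = -19.79 dB

-19.8 dB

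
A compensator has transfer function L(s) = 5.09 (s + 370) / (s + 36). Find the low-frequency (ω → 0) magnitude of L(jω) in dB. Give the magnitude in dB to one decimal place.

L(0) = 5.09 × 370 / 36 = 52.314
20 log₁₀(52.314) = 34.37 dB

34.4 dB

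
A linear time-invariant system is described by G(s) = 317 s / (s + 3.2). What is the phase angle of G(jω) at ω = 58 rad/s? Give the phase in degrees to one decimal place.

∠(j58) = 90.00°
∠(j58 + 3.2) = arctan(58/3.2) = 86.84°
∠G(j58) = 90.00° − 86.84° = 3.16°

3.2°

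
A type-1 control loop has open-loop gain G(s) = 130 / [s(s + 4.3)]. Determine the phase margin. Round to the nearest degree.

21 deg

Gain crossover: |G(jω)| = 1 at ω ≈ 11 rad/s.
∠G(j11) = −90° − arctan(11/4.3) ≈ -158.66°
PM = 180° + (-158.66°) = 21.34°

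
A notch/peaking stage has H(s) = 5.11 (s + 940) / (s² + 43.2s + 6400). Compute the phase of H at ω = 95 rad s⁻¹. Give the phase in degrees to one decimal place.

∠(j95 + 940) = arctan(95/940) = 5.77°
∠[(j95)² + 43.2(j95) + 6400] = ∠[-2625 + j4104] = 122.60°
∠H(j95) = 5.77° − 122.60° = -116.83°

-116.8 deg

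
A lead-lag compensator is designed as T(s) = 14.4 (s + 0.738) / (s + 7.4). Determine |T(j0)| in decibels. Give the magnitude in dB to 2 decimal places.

3.14 dB

T(0) = 14.4 × 0.738 / 7.4 = 1.4361
20 log₁₀(1.4361) = 3.144 dB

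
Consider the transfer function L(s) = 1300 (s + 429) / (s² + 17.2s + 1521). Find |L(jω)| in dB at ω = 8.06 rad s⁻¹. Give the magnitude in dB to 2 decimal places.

51.63 dB

|j8.06 + 429| = √(8.06² + 429²) = 429.1
|(j8.06)² + 17.2(j8.06) + 1521| = |1456 + j138.63| = 1463
|L(j8.06)| = 1300 × 429.1 / 1463 = 381.37
20 log₁₀(381.37) = 51.627 dB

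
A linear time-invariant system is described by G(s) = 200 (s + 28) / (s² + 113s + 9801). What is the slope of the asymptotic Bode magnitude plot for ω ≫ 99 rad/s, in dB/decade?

-20 dB/decade

With 1 zero and 2 poles, the high-frequency asymptotic slope is 20 × (1 − 2) = -20 dB/decade.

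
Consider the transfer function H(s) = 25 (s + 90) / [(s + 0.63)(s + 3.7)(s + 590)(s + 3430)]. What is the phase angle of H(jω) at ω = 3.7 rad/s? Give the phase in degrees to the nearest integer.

-123°

∠(j3.7 + 90) = arctan(3.7/90) = 2.35°
∠(j3.7 + 0.63) = arctan(3.7/0.63) = 80.34°
∠(j3.7 + 3.7) = arctan(3.7/3.7) = 45.00°
∠(j3.7 + 590) = arctan(3.7/590) = 0.36°
∠(j3.7 + 3430) = arctan(3.7/3430) = 0.06°
∠H(j3.7) = 2.35° − (80.34° + 45.00° + 0.36° + 0.06°) = -123.40°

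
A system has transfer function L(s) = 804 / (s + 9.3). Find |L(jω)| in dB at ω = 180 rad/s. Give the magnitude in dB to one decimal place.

|j180 + 9.3| = √(180² + 9.3²) = 180.2
|L(j180)| = 804 / 180.2 = 4.4607
20 log₁₀(4.4607) = 12.99 dB

13.0 dB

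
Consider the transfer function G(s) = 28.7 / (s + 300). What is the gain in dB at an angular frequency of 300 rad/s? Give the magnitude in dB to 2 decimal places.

-23.40 dB

|j300 + 300| = √(300² + 300²) = 424.3
|G(j300)| = 28.7 / 424.3 = 0.067647
20 log₁₀(0.067647) = -23.395 dB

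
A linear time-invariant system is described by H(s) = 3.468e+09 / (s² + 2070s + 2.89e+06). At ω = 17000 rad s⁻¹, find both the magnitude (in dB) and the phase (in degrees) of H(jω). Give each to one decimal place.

|(j17000)² + 2070(j17000) + 2.89e+06| = |-2.8611e+08 + j3.519e+07| = 2.883e+08
|H(j17000)| = 3.468e+09 / 2.883e+08 = 12.031
20 log₁₀(12.031) = 21.61 dB
∠[(j17000)² + 2070(j17000) + 2.89e+06] = ∠[-2.8611e+08 + j3.519e+07] = 172.99°
∠H(j17000) = −172.99° = -172.99°

|H| = 21.6 dB, ∠H = -173.0°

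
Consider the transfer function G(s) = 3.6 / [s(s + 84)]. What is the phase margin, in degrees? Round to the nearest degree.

Gain crossover: |G(jω)| = 1 at ω ≈ 0.0429 rad/s.
∠G(j0.0429) = −90° − arctan(0.0429/84) ≈ -90.03°
PM = 180° + (-90.03°) = 89.97°

90°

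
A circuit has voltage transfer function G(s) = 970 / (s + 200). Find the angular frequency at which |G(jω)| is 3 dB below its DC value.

200 rad/s

For a single-pole low-pass, the −3 dB point is at the pole: ω = 200 rad/s.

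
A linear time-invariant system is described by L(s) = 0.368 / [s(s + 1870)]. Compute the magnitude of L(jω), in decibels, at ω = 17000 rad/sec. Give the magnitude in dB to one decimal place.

-178.0 dB

|j17000 + 1870| = √(17000² + 1870²) = 1.71e+04
|j17000| = 1.7e+04
|L(j17000)| = 0.368 / (1.71e+04 × 1.7e+04) = 1.2657e-09
20 log₁₀(1.2657e-09) = -177.95 dB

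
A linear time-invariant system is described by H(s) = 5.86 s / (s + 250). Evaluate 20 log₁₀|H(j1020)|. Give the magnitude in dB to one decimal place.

15.1 dB

|j1020| = 1020
|j1020 + 250| = √(1020² + 250²) = 1050
|H(j1020)| = 5.86 × 1020 / 1050 = 5.6915
20 log₁₀(5.6915) = 15.10 dB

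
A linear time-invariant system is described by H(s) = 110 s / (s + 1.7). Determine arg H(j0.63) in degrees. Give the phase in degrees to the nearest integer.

∠(j0.63) = 90.00°
∠(j0.63 + 1.7) = arctan(0.63/1.7) = 20.33°
∠H(j0.63) = 90.00° − 20.33° = 69.67°

70°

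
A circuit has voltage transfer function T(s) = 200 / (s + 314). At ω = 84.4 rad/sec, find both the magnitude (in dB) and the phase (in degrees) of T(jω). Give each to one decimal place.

|j84.4 + 314| = √(84.4² + 314²) = 325.1
|T(j84.4)| = 200 / 325.1 = 0.61511
20 log₁₀(0.61511) = -4.22 dB
∠(j84.4 + 314) = arctan(84.4/314) = 15.04°
∠T(j84.4) = −15.04° = -15.04°

|T| = -4.2 dB, ∠T = -15.0°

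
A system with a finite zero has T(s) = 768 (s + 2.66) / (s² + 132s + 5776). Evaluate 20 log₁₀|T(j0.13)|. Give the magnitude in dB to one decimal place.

-9.0 dB

|j0.13 + 2.66| = √(0.13² + 2.66²) = 2.663
|(j0.13)² + 132(j0.13) + 5776| = |5776 + j17.16| = 5776
|T(j0.13)| = 768 × 2.663 / 5776 = 0.35411
20 log₁₀(0.35411) = -9.02 dB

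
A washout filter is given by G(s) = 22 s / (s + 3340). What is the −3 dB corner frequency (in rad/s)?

3340 rad/s

For a single-pole high-pass, the −3 dB point is at the pole: ω = 3340 rad/s.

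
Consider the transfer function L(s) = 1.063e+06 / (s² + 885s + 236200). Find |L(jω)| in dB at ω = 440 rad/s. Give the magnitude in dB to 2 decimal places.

8.67 dB

|(j440)² + 885(j440) + 236200| = |42600 + j3.894e+05| = 3.917e+05
|L(j440)| = 1.063e+06 / 3.917e+05 = 2.7137
20 log₁₀(2.7137) = 8.671 dB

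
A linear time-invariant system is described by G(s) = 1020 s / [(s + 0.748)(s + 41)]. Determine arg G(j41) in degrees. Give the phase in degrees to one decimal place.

∠(j41) = 90.00°
∠(j41 + 0.748) = arctan(41/0.748) = 88.95°
∠(j41 + 41) = arctan(41/41) = 45.00°
∠G(j41) = 90.00° − (88.95° + 45.00°) = -43.95°

-44.0 deg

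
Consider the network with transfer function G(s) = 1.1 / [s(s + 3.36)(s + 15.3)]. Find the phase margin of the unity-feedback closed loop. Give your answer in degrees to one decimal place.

Gain crossover: |G(jω)| = 1 at ω ≈ 0.0214 rad s⁻¹.
∠G(j0.0214) = −90° − arctan(0.0214/3.36) − arctan(0.0214/15.3) ≈ -90.44°
PM = 180° + (-90.44°) = 89.56°

89.6°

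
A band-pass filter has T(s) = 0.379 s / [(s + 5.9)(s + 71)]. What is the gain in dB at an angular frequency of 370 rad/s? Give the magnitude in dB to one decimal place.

-59.9 dB

|j370| = 370
|j370 + 5.9| = √(370² + 5.9²) = 370
|j370 + 71| = √(370² + 71²) = 376.8
|T(j370)| = 0.379 × 370 / (370 × 376.8) = 0.0010058
20 log₁₀(0.0010058) = -59.95 dB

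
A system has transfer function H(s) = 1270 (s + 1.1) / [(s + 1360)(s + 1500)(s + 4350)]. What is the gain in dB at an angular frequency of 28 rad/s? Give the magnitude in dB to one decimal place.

|j28 + 1.1| = √(28² + 1.1²) = 28.02
|j28 + 1360| = √(28² + 1360²) = 1360
|j28 + 1500| = √(28² + 1500²) = 1500
|j28 + 4350| = √(28² + 4350²) = 4350
|H(j28)| = 1270 × 28.02 / (1360 × 1500 × 4350) = 4.0087e-06
20 log₁₀(4.0087e-06) = -107.94 dB

-107.9 dB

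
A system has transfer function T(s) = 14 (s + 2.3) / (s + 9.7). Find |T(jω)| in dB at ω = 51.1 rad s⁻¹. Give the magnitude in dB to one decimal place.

|j51.1 + 2.3| = √(51.1² + 2.3²) = 51.15
|j51.1 + 9.7| = √(51.1² + 9.7²) = 52.01
|T(j51.1)| = 14 × 51.15 / 52.01 = 13.768
20 log₁₀(13.768) = 22.78 dB

22.8 dB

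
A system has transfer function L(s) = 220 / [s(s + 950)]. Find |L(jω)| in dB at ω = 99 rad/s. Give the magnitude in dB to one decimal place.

-52.7 dB

|j99 + 950| = √(99² + 950²) = 955.1
|j99| = 99
|L(j99)| = 220 / (955.1 × 99) = 0.0023266
20 log₁₀(0.0023266) = -52.67 dB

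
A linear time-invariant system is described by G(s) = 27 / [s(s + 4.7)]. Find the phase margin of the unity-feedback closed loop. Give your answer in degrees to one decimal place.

47.8°

Gain crossover: |G(jω)| = 1 at ω ≈ 4.26 rad/s.
∠G(j4.26) = −90° − arctan(4.26/4.7) ≈ -132.17°
PM = 180° + (-132.17°) = 47.83°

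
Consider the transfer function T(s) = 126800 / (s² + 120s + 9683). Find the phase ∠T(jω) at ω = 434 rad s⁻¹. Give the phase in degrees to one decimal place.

∠[(j434)² + 120(j434) + 9683] = ∠[-1.7867e+05 + j52080] = 163.75°
∠T(j434) = −163.75° = -163.75°

-163.7°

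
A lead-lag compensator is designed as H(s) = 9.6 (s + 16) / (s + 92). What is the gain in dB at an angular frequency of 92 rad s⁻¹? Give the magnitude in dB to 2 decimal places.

16.76 dB

|j92 + 16| = √(92² + 16²) = 93.38
|j92 + 92| = √(92² + 92²) = 130.1
|H(j92)| = 9.6 × 93.38 / 130.1 = 6.8901
20 log₁₀(6.8901) = 16.765 dB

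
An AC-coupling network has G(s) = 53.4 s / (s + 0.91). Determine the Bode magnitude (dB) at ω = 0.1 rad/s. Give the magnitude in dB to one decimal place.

15.3 dB

|j0.1| = 0.1
|j0.1 + 0.91| = √(0.1² + 0.91²) = 0.9155
|G(j0.1)| = 53.4 × 0.1 / 0.9155 = 5.833
20 log₁₀(5.833) = 15.32 dB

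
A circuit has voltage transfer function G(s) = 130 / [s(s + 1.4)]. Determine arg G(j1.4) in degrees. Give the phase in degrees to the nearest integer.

∠(j1.4 + 1.4) = arctan(1.4/1.4) = 45.00°
∠(j1.4) = 90.00°
∠G(j1.4) = − (45.00° + 90.00°) = -135.00°

-135 deg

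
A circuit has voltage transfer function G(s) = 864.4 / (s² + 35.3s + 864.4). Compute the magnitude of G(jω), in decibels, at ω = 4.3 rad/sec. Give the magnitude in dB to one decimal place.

0.1 dB

|(j4.3)² + 35.3(j4.3) + 864.4| = |845.91 + j151.79| = 859.4
|G(j4.3)| = 864.4 / 859.4 = 1.0058
20 log₁₀(1.0058) = 0.05 dB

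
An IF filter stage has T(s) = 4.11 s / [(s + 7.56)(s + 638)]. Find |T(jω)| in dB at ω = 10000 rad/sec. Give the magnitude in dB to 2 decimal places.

|j10000| = 1e+04
|j10000 + 7.56| = √(10000² + 7.56²) = 1e+04
|j10000 + 638| = √(10000² + 638²) = 1.002e+04
|T(j10000)| = 4.11 × 1e+04 / (1e+04 × 1.002e+04) = 0.00041017
20 log₁₀(0.00041017) = -67.741 dB

-67.74 dB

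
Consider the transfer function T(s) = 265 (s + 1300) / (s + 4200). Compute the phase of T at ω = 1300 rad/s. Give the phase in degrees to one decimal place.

∠(j1300 + 1300) = arctan(1300/1300) = 45.00°
∠(j1300 + 4200) = arctan(1300/4200) = 17.20°
∠T(j1300) = 45.00° − 17.20° = 27.80°

27.8°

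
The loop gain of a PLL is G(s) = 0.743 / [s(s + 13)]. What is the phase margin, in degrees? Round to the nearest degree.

Gain crossover: |G(jω)| = 1 at ω ≈ 0.0572 rad/s.
∠G(j0.0572) = −90° − arctan(0.0572/13) ≈ -90.25°
PM = 180° + (-90.25°) = 89.75°

90°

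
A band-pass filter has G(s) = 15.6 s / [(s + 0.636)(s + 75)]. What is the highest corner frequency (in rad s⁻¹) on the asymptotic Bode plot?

Break frequencies occur at each pole and zero magnitude: 0.636 rad s⁻¹, 75 rad s⁻¹.
The highest is 75 rad s⁻¹.

75 rad s⁻¹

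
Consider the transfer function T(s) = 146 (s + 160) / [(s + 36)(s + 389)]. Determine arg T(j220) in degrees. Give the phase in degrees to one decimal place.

∠(j220 + 160) = arctan(220/160) = 53.97°
∠(j220 + 36) = arctan(220/36) = 80.71°
∠(j220 + 389) = arctan(220/389) = 29.49°
∠T(j220) = 53.97° − (80.71° + 29.49°) = -56.22°

-56.2°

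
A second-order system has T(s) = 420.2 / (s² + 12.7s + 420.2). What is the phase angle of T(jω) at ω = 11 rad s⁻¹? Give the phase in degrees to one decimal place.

-25.0°

∠[(j11)² + 12.7(j11) + 420.2] = ∠[299.2 + j139.7] = 25.03°
∠T(j11) = −25.03° = -25.03°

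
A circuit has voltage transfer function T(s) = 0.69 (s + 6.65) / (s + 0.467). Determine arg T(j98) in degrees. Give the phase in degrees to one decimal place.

∠(j98 + 6.65) = arctan(98/6.65) = 86.12°
∠(j98 + 0.467) = arctan(98/0.467) = 89.73°
∠T(j98) = 86.12° − 89.73° = -3.61°

-3.6°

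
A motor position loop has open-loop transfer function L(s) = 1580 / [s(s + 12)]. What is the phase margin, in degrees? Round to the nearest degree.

Gain crossover: |L(jω)| = 1 at ω ≈ 38.9 rad/s.
∠L(j38.9) = −90° − arctan(38.9/12) ≈ -162.84°
PM = 180° + (-162.84°) = 17.16°

17 deg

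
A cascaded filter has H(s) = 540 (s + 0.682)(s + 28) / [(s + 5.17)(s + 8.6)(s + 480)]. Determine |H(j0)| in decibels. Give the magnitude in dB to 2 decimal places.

H(0) = 540 × 0.682 × 28 / (5.17 × 8.6 × 480) = 0.48318
20 log₁₀(0.48318) = -6.318 dB

-6.32 dB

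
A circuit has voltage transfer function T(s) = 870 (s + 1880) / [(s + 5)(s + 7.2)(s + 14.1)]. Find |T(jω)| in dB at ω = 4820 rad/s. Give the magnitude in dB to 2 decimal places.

-87.92 dB

|j4820 + 1880| = √(4820² + 1880²) = 5174
|j4820 + 5| = √(4820² + 5²) = 4820
|j4820 + 7.2| = √(4820² + 7.2²) = 4820
|j4820 + 14.1| = √(4820² + 14.1²) = 4820
|T(j4820)| = 870 × 5174 / (4820 × 4820 × 4820) = 4.0195e-05
20 log₁₀(4.0195e-05) = -87.917 dB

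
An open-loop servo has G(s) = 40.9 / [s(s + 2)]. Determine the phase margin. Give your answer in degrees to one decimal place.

Gain crossover: |G(jω)| = 1 at ω ≈ 6.24 rad/sec.
∠G(j6.24) = −90° − arctan(6.24/2) ≈ -162.23°
PM = 180° + (-162.23°) = 17.77°

17.8°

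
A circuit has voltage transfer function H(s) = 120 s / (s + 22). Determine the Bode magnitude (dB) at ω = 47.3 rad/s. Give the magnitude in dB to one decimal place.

40.7 dB

|j47.3| = 47.3
|j47.3 + 22| = √(47.3² + 22²) = 52.17
|H(j47.3)| = 120 × 47.3 / 52.17 = 108.81
20 log₁₀(108.81) = 40.73 dB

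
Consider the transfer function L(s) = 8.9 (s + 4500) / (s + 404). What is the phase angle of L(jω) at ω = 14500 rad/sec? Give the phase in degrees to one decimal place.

-15.6°

∠(j14500 + 4500) = arctan(14500/4500) = 72.76°
∠(j14500 + 404) = arctan(14500/404) = 88.40°
∠L(j14500) = 72.76° − 88.40° = -15.65°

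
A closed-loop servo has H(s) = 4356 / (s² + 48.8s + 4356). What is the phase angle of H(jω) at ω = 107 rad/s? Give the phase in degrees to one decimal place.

∠[(j107)² + 48.8(j107) + 4356] = ∠[-7093 + j5221.6] = 143.64°
∠H(j107) = −143.64° = -143.64°

-143.6°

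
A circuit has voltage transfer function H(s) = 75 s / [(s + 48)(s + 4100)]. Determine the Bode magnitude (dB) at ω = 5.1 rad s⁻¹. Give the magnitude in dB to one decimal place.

|j5.1| = 5.1
|j5.1 + 48| = √(5.1² + 48²) = 48.27
|j5.1 + 4100| = √(5.1² + 4100²) = 4100
|H(j5.1)| = 75 × 5.1 / (48.27 × 4100) = 0.0019327
20 log₁₀(0.0019327) = -54.28 dB

-54.3 dB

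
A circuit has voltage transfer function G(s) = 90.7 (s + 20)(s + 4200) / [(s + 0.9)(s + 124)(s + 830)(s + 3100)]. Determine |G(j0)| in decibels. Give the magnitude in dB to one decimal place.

-31.5 dB

G(0) = 90.7 × 20 × 4200 / (0.9 × 124 × 830 × 3100) = 0.026533
20 log₁₀(0.026533) = -31.52 dB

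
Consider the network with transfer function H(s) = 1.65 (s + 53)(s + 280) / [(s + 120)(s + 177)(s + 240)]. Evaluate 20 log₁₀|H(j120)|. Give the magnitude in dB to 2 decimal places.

|j120 + 53| = √(120² + 53²) = 131.2
|j120 + 280| = √(120² + 280²) = 304.6
|j120 + 120| = √(120² + 120²) = 169.7
|j120 + 177| = √(120² + 177²) = 213.8
|j120 + 240| = √(120² + 240²) = 268.3
|H(j120)| = 1.65 × 131.2 × 304.6 / (169.7 × 213.8 × 268.3) = 0.0067714
20 log₁₀(0.0067714) = -43.386 dB

-43.39 dB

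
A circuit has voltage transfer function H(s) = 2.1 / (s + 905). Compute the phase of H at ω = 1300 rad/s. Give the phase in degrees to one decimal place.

∠(j1300 + 905) = arctan(1300/905) = 55.16°
∠H(j1300) = −55.16° = -55.16°

-55.2°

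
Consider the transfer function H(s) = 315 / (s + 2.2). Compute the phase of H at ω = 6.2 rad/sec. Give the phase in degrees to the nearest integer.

∠(j6.2 + 2.2) = arctan(6.2/2.2) = 70.46°
∠H(j6.2) = −70.46° = -70.46°

-70°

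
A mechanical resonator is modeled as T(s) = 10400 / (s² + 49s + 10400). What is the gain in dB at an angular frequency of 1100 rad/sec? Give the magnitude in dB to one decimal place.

|(j1100)² + 49(j1100) + 10400| = |-1.1996e+06 + j53900| = 1.201e+06
|T(j1100)| = 10400 / 1.201e+06 = 0.0086608
20 log₁₀(0.0086608) = -41.25 dB

-41.2 dB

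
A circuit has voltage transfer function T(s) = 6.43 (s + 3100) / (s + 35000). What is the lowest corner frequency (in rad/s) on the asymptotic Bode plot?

Break frequencies occur at each pole and zero magnitude: 3100 rad/s, 35000 rad/s.
The lowest is 3100 rad/s.

3100 rad/s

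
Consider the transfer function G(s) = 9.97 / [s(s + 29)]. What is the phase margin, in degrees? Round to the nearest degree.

Gain crossover: |G(jω)| = 1 at ω ≈ 0.344 rad/s.
∠G(j0.344) = −90° − arctan(0.344/29) ≈ -90.68°
PM = 180° + (-90.68°) = 89.32°

89°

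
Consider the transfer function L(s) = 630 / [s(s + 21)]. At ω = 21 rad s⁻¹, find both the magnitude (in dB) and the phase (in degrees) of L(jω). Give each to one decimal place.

|j21 + 21| = √(21² + 21²) = 29.7
|j21| = 21
|L(j21)| = 630 / (29.7 × 21) = 1.0102
20 log₁₀(1.0102) = 0.09 dB
∠(j21 + 21) = arctan(21/21) = 45.00°
∠(j21) = 90.00°
∠L(j21) = − (45.00° + 90.00°) = -135.00°

|L| = 0.1 dB, ∠L = -135.0°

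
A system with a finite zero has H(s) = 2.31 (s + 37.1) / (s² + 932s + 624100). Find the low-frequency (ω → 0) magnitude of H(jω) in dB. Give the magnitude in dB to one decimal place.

-77.2 dB

H(0) = 2.31 × 37.1 / 624100 = 0.00013732
20 log₁₀(0.00013732) = -77.25 dB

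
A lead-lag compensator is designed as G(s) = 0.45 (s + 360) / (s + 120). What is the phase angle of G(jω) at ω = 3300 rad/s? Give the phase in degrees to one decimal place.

∠(j3300 + 360) = arctan(3300/360) = 83.77°
∠(j3300 + 120) = arctan(3300/120) = 87.92°
∠G(j3300) = 83.77° − 87.92° = -4.14°

-4.1°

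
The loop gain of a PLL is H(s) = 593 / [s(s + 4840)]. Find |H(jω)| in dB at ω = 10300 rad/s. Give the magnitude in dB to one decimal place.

|j10300 + 4840| = √(10300² + 4840²) = 1.138e+04
|j10300| = 1.03e+04
|H(j10300)| = 593 / (1.138e+04 × 1.03e+04) = 5.0589e-06
20 log₁₀(5.0589e-06) = -105.92 dB

-105.9 dB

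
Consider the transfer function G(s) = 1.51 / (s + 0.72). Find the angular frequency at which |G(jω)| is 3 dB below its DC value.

0.72 rad/s

For a single-pole low-pass, the −3 dB point is at the pole: ω = 0.72 rad/s.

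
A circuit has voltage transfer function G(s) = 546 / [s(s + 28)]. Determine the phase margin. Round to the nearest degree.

59°

Gain crossover: |G(jω)| = 1 at ω ≈ 16.7 rad/s.
∠G(j16.7) = −90° − arctan(16.7/28) ≈ -120.87°
PM = 180° + (-120.87°) = 59.13°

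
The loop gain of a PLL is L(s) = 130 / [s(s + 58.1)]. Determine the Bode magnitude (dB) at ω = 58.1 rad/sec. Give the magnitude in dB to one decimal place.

-31.3 dB

|j58.1 + 58.1| = √(58.1² + 58.1²) = 82.17
|j58.1| = 58.1
|L(j58.1)| = 130 / (82.17 × 58.1) = 0.027232
20 log₁₀(0.027232) = -31.30 dB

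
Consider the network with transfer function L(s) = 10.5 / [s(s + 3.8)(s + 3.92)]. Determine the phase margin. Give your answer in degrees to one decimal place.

Gain crossover: |L(jω)| = 1 at ω ≈ 0.683 rad/sec.
∠L(j0.683) = −90° − arctan(0.683/3.8) − arctan(0.683/3.92) ≈ -110.09°
PM = 180° + (-110.09°) = 69.91°

69.9°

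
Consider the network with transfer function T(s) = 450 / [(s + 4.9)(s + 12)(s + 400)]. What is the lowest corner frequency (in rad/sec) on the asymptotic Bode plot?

Break frequencies occur at each pole and zero magnitude: 4.9 rad/sec, 12 rad/sec, 400 rad/sec.
The lowest is 4.9 rad/sec.

4.9 rad/sec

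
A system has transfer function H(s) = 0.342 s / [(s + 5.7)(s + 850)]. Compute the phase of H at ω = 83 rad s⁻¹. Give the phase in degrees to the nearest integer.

-2°

∠(j83) = 90.00°
∠(j83 + 5.7) = arctan(83/5.7) = 86.07°
∠(j83 + 850) = arctan(83/850) = 5.58°
∠H(j83) = 90.00° − (86.07° + 5.58°) = -1.65°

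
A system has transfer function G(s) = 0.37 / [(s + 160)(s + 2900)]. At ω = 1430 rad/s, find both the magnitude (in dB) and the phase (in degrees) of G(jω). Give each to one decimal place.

|j1430 + 160| = √(1430² + 160²) = 1439
|j1430 + 2900| = √(1430² + 2900²) = 3233
|G(j1430)| = 0.37 / (1439 × 3233) = 7.9525e-08
20 log₁₀(7.9525e-08) = -141.99 dB
∠(j1430 + 160) = arctan(1430/160) = 83.62°
∠(j1430 + 2900) = arctan(1430/2900) = 26.25°
∠G(j1430) = − (83.62° + 26.25°) = -109.86°

|G| = -142.0 dB, ∠G = -109.9°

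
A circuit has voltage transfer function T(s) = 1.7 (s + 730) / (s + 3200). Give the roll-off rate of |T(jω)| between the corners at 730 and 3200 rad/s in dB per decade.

20 dB/decade

In this band the factors already past their corner are: zero at 730; net slope = 20 dB/decade.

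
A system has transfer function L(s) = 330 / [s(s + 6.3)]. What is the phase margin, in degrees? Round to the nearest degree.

20°

Gain crossover: |L(jω)| = 1 at ω ≈ 17.6 rad/sec.
∠L(j17.6) = −90° − arctan(17.6/6.3) ≈ -160.33°
PM = 180° + (-160.33°) = 19.67°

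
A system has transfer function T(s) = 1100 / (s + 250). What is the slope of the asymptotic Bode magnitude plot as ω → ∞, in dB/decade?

-20 dB/decade

With 0 zeros and 1 pole, the high-frequency asymptotic slope is 20 × (0 − 1) = -20 dB/decade.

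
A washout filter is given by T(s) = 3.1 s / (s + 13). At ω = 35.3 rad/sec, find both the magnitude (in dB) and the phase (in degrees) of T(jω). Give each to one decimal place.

|j35.3| = 35.3
|j35.3 + 13| = √(35.3² + 13²) = 37.62
|T(j35.3)| = 3.1 × 35.3 / 37.62 = 2.909
20 log₁₀(2.909) = 9.27 dB
∠(j35.3) = 90.00°
∠(j35.3 + 13) = arctan(35.3/13) = 69.78°
∠T(j35.3) = 90.00° − 69.78° = 20.22°

|T| = 9.3 dB, ∠T = 20.2°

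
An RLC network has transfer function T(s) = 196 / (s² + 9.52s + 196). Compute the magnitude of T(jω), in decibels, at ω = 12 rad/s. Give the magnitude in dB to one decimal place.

3.9 dB

|(j12)² + 9.52(j12) + 196| = |52 + j114.24| = 125.5
|T(j12)| = 196 / 125.5 = 1.5615
20 log₁₀(1.5615) = 3.87 dB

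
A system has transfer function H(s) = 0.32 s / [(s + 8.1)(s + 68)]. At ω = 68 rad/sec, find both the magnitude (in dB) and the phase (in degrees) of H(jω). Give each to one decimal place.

|j68| = 68
|j68 + 8.1| = √(68² + 8.1²) = 68.48
|j68 + 68| = √(68² + 68²) = 96.17
|H(j68)| = 0.32 × 68 / (68.48 × 96.17) = 0.0033042
20 log₁₀(0.0033042) = -49.62 dB
∠(j68) = 90.00°
∠(j68 + 8.1) = arctan(68/8.1) = 83.21°
∠(j68 + 68) = arctan(68/68) = 45.00°
∠H(j68) = 90.00° − (83.21° + 45.00°) = -38.21°

|H| = -49.6 dB, ∠H = -38.2°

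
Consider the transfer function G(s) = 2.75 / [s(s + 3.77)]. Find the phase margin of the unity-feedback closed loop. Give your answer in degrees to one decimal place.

Gain crossover: |G(jω)| = 1 at ω ≈ 0.717 rad/s.
∠G(j0.717) = −90° − arctan(0.717/3.77) ≈ -100.76°
PM = 180° + (-100.76°) = 79.24°

79.2 deg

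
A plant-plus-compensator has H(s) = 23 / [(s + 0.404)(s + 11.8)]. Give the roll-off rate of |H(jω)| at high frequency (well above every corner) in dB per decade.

-40 dB/decade

With 0 zeros and 2 poles, the high-frequency asymptotic slope is 20 × (0 − 2) = -40 dB/decade.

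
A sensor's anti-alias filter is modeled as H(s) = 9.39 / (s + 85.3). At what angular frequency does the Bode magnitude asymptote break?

85.3 rad/sec

The single real pole at s = −85.3 gives a corner at ω = 85.3 rad/sec.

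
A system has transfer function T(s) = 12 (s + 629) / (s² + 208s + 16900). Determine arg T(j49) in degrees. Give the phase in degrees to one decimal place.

-30.7°

∠(j49 + 629) = arctan(49/629) = 4.45°
∠[(j49)² + 208(j49) + 16900] = ∠[14499 + j10192] = 35.11°
∠T(j49) = 4.45° − 35.11° = -30.65°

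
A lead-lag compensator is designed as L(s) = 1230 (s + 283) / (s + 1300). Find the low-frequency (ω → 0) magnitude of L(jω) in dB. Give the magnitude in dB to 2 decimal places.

L(0) = 1230 × 283 / 1300 = 267.76
20 log₁₀(267.76) = 48.555 dB

48.55 dB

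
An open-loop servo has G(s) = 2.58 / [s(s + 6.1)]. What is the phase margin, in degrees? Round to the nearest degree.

86°

Gain crossover: |G(jω)| = 1 at ω ≈ 0.422 rad s⁻¹.
∠G(j0.422) = −90° − arctan(0.422/6.1) ≈ -93.96°
PM = 180° + (-93.96°) = 86.04°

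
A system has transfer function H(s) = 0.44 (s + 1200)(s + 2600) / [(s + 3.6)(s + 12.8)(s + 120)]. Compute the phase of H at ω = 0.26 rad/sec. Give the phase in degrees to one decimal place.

∠(j0.26 + 1200) = arctan(0.26/1200) = 0.01°
∠(j0.26 + 2600) = arctan(0.26/2600) = 0.01°
∠(j0.26 + 3.6) = arctan(0.26/3.6) = 4.13°
∠(j0.26 + 12.8) = arctan(0.26/12.8) = 1.16°
∠(j0.26 + 120) = arctan(0.26/120) = 0.12°
∠H(j0.26) = 0.01° + 0.01° − (4.13° + 1.16° + 0.12°) = -5.40°

-5.4°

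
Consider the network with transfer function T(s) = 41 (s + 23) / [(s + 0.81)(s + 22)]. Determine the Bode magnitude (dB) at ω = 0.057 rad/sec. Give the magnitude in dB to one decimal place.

|j0.057 + 23| = √(0.057² + 23²) = 23
|j0.057 + 0.81| = √(0.057² + 0.81²) = 0.812
|j0.057 + 22| = √(0.057² + 22²) = 22
|T(j0.057)| = 41 × 23 / (0.812 × 22) = 52.788
20 log₁₀(52.788) = 34.45 dB

34.5 dB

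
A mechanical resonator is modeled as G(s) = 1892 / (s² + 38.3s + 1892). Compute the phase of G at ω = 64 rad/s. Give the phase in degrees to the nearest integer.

-132°

∠[(j64)² + 38.3(j64) + 1892] = ∠[-2204 + j2451.2] = 131.96°
∠G(j64) = −131.96° = -131.96°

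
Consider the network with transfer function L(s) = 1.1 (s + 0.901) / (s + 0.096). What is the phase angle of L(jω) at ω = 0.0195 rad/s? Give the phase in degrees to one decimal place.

-10.2°

∠(j0.0195 + 0.901) = arctan(0.0195/0.901) = 1.24°
∠(j0.0195 + 0.096) = arctan(0.0195/0.096) = 11.48°
∠L(j0.0195) = 1.24° − 11.48° = -10.24°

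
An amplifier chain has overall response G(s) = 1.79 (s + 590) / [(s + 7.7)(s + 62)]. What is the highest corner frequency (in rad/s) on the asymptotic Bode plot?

Break frequencies occur at each pole and zero magnitude: 7.7 rad/s, 62 rad/s, 590 rad/s.
The highest is 590 rad/s.

590 rad/s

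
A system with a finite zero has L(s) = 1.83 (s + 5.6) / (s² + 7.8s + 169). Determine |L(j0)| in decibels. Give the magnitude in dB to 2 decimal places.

-24.34 dB

L(0) = 1.83 × 5.6 / 169 = 0.060639
20 log₁₀(0.060639) = -24.345 dB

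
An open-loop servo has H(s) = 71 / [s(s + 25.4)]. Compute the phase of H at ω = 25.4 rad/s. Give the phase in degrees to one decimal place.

∠(j25.4 + 25.4) = arctan(25.4/25.4) = 45.00°
∠(j25.4) = 90.00°
∠H(j25.4) = − (45.00° + 90.00°) = -135.00°

-135.0°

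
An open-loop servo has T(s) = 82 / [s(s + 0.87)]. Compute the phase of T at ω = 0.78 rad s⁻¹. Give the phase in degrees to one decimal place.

-131.9°

∠(j0.78 + 0.87) = arctan(0.78/0.87) = 41.88°
∠(j0.78) = 90.00°
∠T(j0.78) = − (41.88° + 90.00°) = -131.88°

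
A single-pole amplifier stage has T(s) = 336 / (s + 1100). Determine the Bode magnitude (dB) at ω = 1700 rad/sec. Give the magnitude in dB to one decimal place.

-15.6 dB

|j1700 + 1100| = √(1700² + 1100²) = 2025
|T(j1700)| = 336 / 2025 = 0.16594
20 log₁₀(0.16594) = -15.60 dB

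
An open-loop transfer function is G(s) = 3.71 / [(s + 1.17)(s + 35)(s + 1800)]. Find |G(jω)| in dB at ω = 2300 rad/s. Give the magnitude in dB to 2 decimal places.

|j2300 + 1.17| = √(2300² + 1.17²) = 2300
|j2300 + 35| = √(2300² + 35²) = 2300
|j2300 + 1800| = √(2300² + 1800²) = 2921
|G(j2300)| = 3.71 / (2300 × 2300 × 2921) = 2.401e-10
20 log₁₀(2.401e-10) = -192.392 dB

-192.39 dB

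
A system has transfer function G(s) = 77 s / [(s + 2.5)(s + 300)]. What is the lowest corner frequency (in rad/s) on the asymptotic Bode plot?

Break frequencies occur at each pole and zero magnitude: 2.5 rad/s, 300 rad/s.
The lowest is 2.5 rad/s.

2.5 rad/s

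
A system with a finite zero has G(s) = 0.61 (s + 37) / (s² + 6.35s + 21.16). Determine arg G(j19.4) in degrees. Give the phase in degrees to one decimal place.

∠(j19.4 + 37) = arctan(19.4/37) = 27.67°
∠[(j19.4)² + 6.35(j19.4) + 21.16] = ∠[-355.2 + j123.19] = 160.87°
∠G(j19.4) = 27.67° − 160.87° = -133.20°

-133.2 deg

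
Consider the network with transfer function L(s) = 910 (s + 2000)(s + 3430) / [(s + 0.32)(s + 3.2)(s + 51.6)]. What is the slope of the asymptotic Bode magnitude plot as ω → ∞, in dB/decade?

With 2 zeros and 3 poles, the high-frequency asymptotic slope is 20 × (2 − 3) = -20 dB/decade.

-20 dB/decade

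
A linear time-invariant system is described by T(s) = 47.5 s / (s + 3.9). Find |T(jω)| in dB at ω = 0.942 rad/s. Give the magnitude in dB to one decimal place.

|j0.942| = 0.942
|j0.942 + 3.9| = √(0.942² + 3.9²) = 4.012
|T(j0.942)| = 47.5 × 0.942 / 4.012 = 11.152
20 log₁₀(11.152) = 20.95 dB

20.9 dB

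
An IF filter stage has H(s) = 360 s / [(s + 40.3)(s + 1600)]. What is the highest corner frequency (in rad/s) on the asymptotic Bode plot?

Break frequencies occur at each pole and zero magnitude: 40.3 rad/s, 1600 rad/s.
The highest is 1600 rad/s.

1600 rad/s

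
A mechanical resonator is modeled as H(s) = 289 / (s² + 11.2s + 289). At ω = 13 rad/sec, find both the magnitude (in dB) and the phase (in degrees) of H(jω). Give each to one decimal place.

|H| = 3.7 dB, ∠H = -50.5°

|(j13)² + 11.2(j13) + 289| = |120 + j145.6| = 188.7
|H(j13)| = 289 / 188.7 = 1.5317
20 log₁₀(1.5317) = 3.70 dB
∠[(j13)² + 11.2(j13) + 289] = ∠[120 + j145.6] = 50.51°
∠H(j13) = −50.51° = -50.51°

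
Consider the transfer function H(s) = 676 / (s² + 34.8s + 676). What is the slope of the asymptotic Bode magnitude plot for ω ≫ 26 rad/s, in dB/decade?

-40 dB/decade

With 0 zeros and 2 poles, the high-frequency asymptotic slope is 20 × (0 − 2) = -40 dB/decade.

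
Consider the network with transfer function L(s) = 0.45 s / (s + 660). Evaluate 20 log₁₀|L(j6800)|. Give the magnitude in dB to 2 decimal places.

|j6800| = 6800
|j6800 + 660| = √(6800² + 660²) = 6832
|L(j6800)| = 0.45 × 6800 / 6832 = 0.4479
20 log₁₀(0.4479) = -6.976 dB

-6.98 dB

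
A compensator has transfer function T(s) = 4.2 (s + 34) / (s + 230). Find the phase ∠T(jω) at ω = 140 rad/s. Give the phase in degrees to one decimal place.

45.0°

∠(j140 + 34) = arctan(140/34) = 76.35°
∠(j140 + 230) = arctan(140/230) = 31.33°
∠T(j140) = 76.35° − 31.33° = 45.02°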